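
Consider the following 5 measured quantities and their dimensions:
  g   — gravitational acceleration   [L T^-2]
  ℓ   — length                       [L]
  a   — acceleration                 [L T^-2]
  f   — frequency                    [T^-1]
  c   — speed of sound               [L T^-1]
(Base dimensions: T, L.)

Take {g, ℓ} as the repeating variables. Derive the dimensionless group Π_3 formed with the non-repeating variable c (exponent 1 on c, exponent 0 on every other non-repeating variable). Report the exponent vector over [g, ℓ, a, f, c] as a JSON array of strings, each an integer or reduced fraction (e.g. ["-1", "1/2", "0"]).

Write exponents as rows T,L / cols g,ℓ,a,f,c:
  T: [-2  0 -2 -1 -1]
  L: [ 1  1  1  0  1]
Row reduction gives pivot columns g,ℓ; rank = 2
Pivot set = {g,ℓ}, free = {a,f,c}
RREF:
  r0: [   1    0    1  1/2  1/2]
  r1: [   0    1    0 -1/2  1/2]
Fix exponent of c at 1, a at 0, f at 0; solve each RREF row for its pivot's exponent:
  r0: exp(g) + (1/2)·1 = 0 ⇒ exp(g) = -1/2
  r1: exp(ℓ) + (1/2)·1 = 0 ⇒ exp(ℓ) = -1/2
Π_3 = g^(-1/2) · ℓ^(-1/2) · c

["-1/2", "-1/2", "0", "0", "1"]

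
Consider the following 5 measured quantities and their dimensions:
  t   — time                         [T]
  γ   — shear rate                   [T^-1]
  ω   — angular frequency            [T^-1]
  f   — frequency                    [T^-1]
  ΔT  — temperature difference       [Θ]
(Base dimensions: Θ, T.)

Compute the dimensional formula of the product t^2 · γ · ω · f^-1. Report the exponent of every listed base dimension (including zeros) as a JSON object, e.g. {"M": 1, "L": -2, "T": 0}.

{"Θ": 0, "T": 1}

Dimensional matrix (Θ×T by t×γ×ω×f×ΔT):
  Θ: [ 0  0  0  0  1]
  T: [ 1 -1 -1 -1  0]
  [Θ]: (2)·0+(1)·0+(1)·0+(-1)·0 = 0
  [T]: (2)·1+(1)·-1+(1)·-1+(-1)·-1 = 1
⇒ T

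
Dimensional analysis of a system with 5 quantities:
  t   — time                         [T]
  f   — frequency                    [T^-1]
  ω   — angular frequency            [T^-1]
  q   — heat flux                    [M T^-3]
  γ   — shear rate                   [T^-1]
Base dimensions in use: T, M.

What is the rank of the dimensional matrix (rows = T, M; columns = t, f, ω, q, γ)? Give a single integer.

Write exponents as rows T,M / cols t,f,ω,q,γ:
  T: [ 1 -1 -1 -3 -1]
  M: [ 0  0  0  1  0]
Echelon form has 2 nonzero rows (pivots: t,q)

2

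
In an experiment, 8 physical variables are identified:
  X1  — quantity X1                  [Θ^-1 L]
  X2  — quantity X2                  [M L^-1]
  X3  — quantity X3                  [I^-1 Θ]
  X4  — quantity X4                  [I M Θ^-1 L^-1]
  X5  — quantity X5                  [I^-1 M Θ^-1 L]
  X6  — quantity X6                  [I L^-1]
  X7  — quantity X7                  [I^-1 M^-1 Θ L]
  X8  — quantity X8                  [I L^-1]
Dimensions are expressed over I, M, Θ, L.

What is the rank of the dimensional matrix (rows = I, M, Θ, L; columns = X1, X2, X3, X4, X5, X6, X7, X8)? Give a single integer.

Exponent matrix [I,M,Θ,L] × [X1,X2,X3,X4,X5,X6,X7,X8]:
  I: [ 0  0 -1  1 -1  1 -1  1]
  M: [ 0  1  0  1  1  0 -1  0]
  Θ: [-1  0  1 -1 -1  0  1  0]
  L: [ 1 -1  0 -1  1 -1  1 -1]
Echelon form has 3 nonzero rows (pivots: X1,X2,X3)

3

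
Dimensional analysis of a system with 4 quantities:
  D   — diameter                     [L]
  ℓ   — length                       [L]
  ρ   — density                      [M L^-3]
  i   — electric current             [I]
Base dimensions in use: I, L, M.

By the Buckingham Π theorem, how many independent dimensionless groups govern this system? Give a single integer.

1

Dimensional matrix (I×L×M by D×ℓ×ρ×i):
  I: [ 0  0  0  1]
  L: [ 1  1 -3  0]
  M: [ 0  0  1  0]
Row reduction gives pivot columns D,ρ,i; rank = 3
4 vars − rank 3 = 1 Π group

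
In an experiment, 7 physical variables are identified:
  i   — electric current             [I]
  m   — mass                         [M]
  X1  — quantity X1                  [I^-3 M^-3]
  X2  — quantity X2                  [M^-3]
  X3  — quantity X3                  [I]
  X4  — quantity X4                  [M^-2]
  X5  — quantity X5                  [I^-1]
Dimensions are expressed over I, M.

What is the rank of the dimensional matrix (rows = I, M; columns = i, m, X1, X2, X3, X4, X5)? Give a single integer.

2

Exponent matrix [I,M] × [i,m,X1,X2,X3,X4,X5]:
  I: [ 1  0 -3  0  1  0 -1]
  M: [ 0  1 -3 -3  0 -2  0]
RREF → pivots at {i,m} ⇒ r = 2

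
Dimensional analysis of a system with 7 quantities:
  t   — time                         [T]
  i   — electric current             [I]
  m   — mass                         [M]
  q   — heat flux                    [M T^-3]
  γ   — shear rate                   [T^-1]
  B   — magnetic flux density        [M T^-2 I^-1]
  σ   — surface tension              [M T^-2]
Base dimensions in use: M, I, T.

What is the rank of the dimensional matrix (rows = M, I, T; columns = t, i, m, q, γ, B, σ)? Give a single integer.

Exponent matrix [M,I,T] × [t,i,m,q,γ,B,σ]:
  M: [ 0  0  1  1  0  1  1]
  I: [ 0  1  0  0  0 -1  0]
  T: [ 1  0  0 -3 -1 -2 -2]
Row reduction gives pivot columns t,i,m; rank = 3

3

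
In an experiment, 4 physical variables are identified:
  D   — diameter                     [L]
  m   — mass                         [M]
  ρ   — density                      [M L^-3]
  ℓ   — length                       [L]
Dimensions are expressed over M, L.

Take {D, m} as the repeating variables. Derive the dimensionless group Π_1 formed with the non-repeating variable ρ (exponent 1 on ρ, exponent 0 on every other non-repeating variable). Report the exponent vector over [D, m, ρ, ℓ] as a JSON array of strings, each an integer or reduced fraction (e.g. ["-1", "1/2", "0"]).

Exponent matrix [M,L] × [D,m,ρ,ℓ]:
  M: [ 0  1  1  0]
  L: [ 1  0 -3  1]
RREF → pivots at {D,m} ⇒ r = 2
Repeat: D,m; free: ρ,ℓ
RREF:
  r0: [   1    0   -3    1]
  r1: [   0    1    1    0]
Fix exponent of ρ at 1, ℓ at 0; solve each RREF row for its pivot's exponent:
  r0: exp(D) + (-3)·1 = 0 ⇒ exp(D) = 3
  r1: exp(m) + (1)·1 = 0 ⇒ exp(m) = -1
Π_1 = D^3 · m^-1 · ρ

["3", "-1", "1", "0"]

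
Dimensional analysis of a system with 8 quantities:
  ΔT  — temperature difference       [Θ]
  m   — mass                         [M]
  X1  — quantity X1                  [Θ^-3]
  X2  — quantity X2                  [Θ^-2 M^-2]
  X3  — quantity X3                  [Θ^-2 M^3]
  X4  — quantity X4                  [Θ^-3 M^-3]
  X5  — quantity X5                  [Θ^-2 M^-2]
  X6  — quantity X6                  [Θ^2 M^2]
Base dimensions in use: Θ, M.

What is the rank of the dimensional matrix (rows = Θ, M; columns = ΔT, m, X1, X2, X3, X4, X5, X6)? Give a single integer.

2

Dimensional matrix (Θ×M by ΔT×m×X1×X2×X3×X4×X5×X6):
  Θ: [ 1  0 -3 -2 -2 -3 -2  2]
  M: [ 0  1  0 -2  3 -3 -2  2]
Echelon form has 2 nonzero rows (pivots: ΔT,m)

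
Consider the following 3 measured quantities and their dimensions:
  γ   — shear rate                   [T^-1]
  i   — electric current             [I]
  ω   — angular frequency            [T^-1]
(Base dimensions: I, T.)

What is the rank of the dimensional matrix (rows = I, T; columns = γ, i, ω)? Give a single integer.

2

Write exponents as rows I,T / cols γ,i,ω:
  I: [ 0  1  0]
  T: [-1  0 -1]
Row reduction gives pivot columns γ,i; rank = 2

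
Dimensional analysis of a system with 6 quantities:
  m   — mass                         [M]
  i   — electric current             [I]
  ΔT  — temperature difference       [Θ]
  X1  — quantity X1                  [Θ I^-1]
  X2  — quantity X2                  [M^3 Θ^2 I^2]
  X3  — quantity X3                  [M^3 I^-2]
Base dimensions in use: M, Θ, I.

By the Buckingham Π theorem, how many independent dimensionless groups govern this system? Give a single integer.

3

Exponent matrix [M,Θ,I] × [m,i,ΔT,X1,X2,X3]:
  M: [ 1  0  0  0  3  3]
  Θ: [ 0  0  1  1  2  0]
  I: [ 0  1  0 -1  2 -2]
RREF → pivots at {m,i,ΔT} ⇒ r = 3
6 vars − rank 3 = 3 Π groups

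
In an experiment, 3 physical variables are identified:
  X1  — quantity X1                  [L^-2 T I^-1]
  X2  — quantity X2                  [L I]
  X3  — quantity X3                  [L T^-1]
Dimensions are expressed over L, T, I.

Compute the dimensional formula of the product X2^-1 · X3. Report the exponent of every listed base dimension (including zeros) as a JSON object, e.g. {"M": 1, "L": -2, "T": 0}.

{"L": 0, "T": -1, "I": -1}

Write exponents as rows L,T,I / cols X1,X2,X3:
  L: [-2  1  1]
  T: [ 1  0 -1]
  I: [-1  1  0]
  [L]: (-1)·1+(1)·1 = 0
  [T]: (-1)·0+(1)·-1 = -1
  [I]: (-1)·1+(1)·0 = -1
⇒ T^-1 I^-1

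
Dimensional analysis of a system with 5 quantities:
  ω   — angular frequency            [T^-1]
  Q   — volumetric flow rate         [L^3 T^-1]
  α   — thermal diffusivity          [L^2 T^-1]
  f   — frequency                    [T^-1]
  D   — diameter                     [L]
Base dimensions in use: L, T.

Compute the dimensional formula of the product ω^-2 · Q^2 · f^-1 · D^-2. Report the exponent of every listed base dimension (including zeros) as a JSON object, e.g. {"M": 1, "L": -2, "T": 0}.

{"L": 4, "T": 1}

Exponent matrix [L,T] × [ω,Q,α,f,D]:
  L: [ 0  3  2  0  1]
  T: [-1 -1 -1 -1  0]
  [L]: (-2)·0+(2)·3+(-1)·0+(-2)·1 = 4
  [T]: (-2)·-1+(2)·-1+(-1)·-1+(-2)·0 = 1
⇒ L^4 T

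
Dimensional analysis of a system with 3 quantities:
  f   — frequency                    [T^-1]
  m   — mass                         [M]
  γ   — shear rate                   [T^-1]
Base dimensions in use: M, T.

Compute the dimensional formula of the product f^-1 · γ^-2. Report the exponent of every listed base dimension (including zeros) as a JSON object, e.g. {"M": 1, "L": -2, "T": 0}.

Dimensional matrix (M×T by f×m×γ):
  M: [ 0  1  0]
  T: [-1  0 -1]
  [M]: (-1)·0+(-2)·0 = 0
  [T]: (-1)·-1+(-2)·-1 = 3
⇒ T^3

{"M": 0, "T": 3}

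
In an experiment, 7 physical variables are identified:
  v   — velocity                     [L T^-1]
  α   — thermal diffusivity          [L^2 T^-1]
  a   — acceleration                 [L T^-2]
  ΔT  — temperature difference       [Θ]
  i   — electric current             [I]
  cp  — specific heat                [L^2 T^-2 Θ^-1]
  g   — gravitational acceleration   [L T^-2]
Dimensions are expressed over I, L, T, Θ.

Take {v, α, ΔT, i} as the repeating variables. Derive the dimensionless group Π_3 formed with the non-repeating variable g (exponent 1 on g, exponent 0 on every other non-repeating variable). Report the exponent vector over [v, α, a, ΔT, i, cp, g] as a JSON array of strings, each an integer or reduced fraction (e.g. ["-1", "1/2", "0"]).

Dimensional matrix (I×L×T×Θ by v×α×a×ΔT×i×cp×g):
  I: [ 0  0  0  0  1  0  0]
  L: [ 1  2  1  0  0  2  1]
  T: [-1 -1 -2  0  0 -2 -2]
  Θ: [ 0  0  0  1  0 -1  0]
RREF → pivots at {v,α,ΔT,i} ⇒ r = 4
Repeat: v,α,ΔT,i; free: a,cp,g
RREF:
  r0: [   1    0    3    0    0    2    3]
  r1: [   0    1   -1    0    0    0   -1]
  r2: [   0    0    0    1    0   -1    0]
  r3: [   0    0    0    0    1    0    0]
Fix exponent of g at 1, a at 0, cp at 0; solve each RREF row for its pivot's exponent:
  r0: exp(v) + (3)·1 = 0 ⇒ exp(v) = -3
  r1: exp(α) + (-1)·1 = 0 ⇒ exp(α) = 1
  r2: exp(ΔT) + (0)·1 = 0 ⇒ exp(ΔT) = 0
  r3: exp(i) + (0)·1 = 0 ⇒ exp(i) = 0
Π_3 = v^-3 · α · g

["-3", "1", "0", "0", "0", "0", "1"]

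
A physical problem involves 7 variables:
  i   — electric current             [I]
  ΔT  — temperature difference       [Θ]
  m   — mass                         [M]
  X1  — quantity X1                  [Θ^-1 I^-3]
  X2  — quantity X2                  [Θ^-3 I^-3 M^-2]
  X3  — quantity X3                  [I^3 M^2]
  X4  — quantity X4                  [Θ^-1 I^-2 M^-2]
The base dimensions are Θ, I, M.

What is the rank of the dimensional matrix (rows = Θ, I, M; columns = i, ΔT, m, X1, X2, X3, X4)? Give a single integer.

Dimensional matrix (Θ×I×M by i×ΔT×m×X1×X2×X3×X4):
  Θ: [ 0  1  0 -1 -3  0 -1]
  I: [ 1  0  0 -3 -3  3 -2]
  M: [ 0  0  1  0 -2  2 -2]
RREF → pivots at {i,ΔT,m} ⇒ r = 3

3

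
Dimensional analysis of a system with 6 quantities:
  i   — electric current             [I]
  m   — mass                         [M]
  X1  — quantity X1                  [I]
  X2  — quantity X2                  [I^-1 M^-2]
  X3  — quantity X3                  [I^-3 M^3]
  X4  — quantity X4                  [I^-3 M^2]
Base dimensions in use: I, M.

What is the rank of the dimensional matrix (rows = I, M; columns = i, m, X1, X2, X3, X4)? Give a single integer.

2

Exponent matrix [I,M] × [i,m,X1,X2,X3,X4]:
  I: [ 1  0  1 -1 -3 -3]
  M: [ 0  1  0 -2  3  2]
Row reduction gives pivot columns i,m; rank = 2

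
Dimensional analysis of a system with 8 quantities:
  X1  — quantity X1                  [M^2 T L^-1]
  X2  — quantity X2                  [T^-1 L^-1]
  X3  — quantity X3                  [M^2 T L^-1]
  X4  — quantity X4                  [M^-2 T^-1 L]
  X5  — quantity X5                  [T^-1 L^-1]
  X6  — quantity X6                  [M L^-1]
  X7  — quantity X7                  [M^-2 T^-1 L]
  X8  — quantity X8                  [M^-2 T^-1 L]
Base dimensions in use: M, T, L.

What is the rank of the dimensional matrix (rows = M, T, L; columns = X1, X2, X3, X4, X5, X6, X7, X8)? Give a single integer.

Dimensional matrix (M×T×L by X1×X2×X3×X4×X5×X6×X7×X8):
  M: [ 2  0  2 -2  0  1 -2 -2]
  T: [ 1 -1  1 -1 -1  0 -1 -1]
  L: [-1 -1 -1  1 -1 -1  1  1]
Echelon form has 2 nonzero rows (pivots: X1,X2)

2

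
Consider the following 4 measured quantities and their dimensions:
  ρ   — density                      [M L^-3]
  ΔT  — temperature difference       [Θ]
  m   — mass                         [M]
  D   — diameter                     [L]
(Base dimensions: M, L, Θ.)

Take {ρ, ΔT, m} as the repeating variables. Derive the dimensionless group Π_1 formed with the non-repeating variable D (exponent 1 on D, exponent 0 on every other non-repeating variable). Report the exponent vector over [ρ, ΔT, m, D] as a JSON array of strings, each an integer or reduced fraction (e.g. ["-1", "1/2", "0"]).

Dimensional matrix (M×L×Θ by ρ×ΔT×m×D):
  M: [ 1  0  1  0]
  L: [-3  0  0  1]
  Θ: [ 0  1  0  0]
Echelon form has 3 nonzero rows (pivots: ρ,ΔT,m)
Repeat: ρ,ΔT,m; free: D
RREF:
  r0: [   1    0    0 -1/3]
  r1: [   0    1    0    0]
  r2: [   0    0    1  1/3]
Fix exponent of D at 1; solve each RREF row for its pivot's exponent:
  r0: exp(ρ) + (-1/3)·1 = 0 ⇒ exp(ρ) = 1/3
  r1: exp(ΔT) + (0)·1 = 0 ⇒ exp(ΔT) = 0
  r2: exp(m) + (1/3)·1 = 0 ⇒ exp(m) = -1/3
Π_1 = ρ^(1/3) · m^(-1/3) · D

["1/3", "0", "-1/3", "1"]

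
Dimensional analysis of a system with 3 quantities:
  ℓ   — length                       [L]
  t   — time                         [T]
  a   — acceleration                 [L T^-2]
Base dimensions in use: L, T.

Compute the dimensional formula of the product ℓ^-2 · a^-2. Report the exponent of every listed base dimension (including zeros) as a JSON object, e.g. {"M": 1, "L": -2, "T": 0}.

{"L": -4, "T": 4}

Dimensional matrix (L×T by ℓ×t×a):
  L: [ 1  0  1]
  T: [ 0  1 -2]
  [L]: (-2)·1+(-2)·1 = -4
  [T]: (-2)·0+(-2)·-2 = 4
⇒ L^-4 T^4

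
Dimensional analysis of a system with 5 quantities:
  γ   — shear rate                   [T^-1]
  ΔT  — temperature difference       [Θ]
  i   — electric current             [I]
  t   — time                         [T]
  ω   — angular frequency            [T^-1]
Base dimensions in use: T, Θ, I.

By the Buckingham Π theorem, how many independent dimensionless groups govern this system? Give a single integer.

2

Write exponents as rows T,Θ,I / cols γ,ΔT,i,t,ω:
  T: [-1  0  0  1 -1]
  Θ: [ 0  1  0  0  0]
  I: [ 0  0  1  0  0]
RREF → pivots at {γ,ΔT,i} ⇒ r = 3
5 vars − rank 3 = 2 Π groups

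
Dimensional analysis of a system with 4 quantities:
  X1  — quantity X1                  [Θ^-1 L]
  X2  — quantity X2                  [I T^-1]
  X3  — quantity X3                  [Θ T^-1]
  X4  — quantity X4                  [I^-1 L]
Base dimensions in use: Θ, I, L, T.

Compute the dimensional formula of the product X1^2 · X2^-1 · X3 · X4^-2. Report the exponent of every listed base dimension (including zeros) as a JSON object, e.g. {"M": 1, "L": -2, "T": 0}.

{"Θ": -1, "I": 1, "L": 0, "T": 0}

Write exponents as rows Θ,I,L,T / cols X1,X2,X3,X4:
  Θ: [-1  0  1  0]
  I: [ 0  1  0 -1]
  L: [ 1  0  0  1]
  T: [ 0 -1 -1  0]
  [Θ]: (2)·-1+(-1)·0+(1)·1+(-2)·0 = -1
  [I]: (2)·0+(-1)·1+(1)·0+(-2)·-1 = 1
  [L]: (2)·1+(-1)·0+(1)·0+(-2)·1 = 0
  [T]: (2)·0+(-1)·-1+(1)·-1+(-2)·0 = 0
⇒ Θ^-1 I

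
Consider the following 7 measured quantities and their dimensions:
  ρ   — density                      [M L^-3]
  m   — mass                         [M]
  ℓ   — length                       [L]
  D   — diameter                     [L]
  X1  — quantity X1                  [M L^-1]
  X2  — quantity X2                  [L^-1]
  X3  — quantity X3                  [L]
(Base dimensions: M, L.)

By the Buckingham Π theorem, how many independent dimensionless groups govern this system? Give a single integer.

5

Write exponents as rows M,L / cols ρ,m,ℓ,D,X1,X2,X3:
  M: [ 1  1  0  0  1  0  0]
  L: [-3  0  1  1 -1 -1  1]
Row reduction gives pivot columns ρ,m; rank = 2
n=7, r=2 ⇒ 5 dimensionless groups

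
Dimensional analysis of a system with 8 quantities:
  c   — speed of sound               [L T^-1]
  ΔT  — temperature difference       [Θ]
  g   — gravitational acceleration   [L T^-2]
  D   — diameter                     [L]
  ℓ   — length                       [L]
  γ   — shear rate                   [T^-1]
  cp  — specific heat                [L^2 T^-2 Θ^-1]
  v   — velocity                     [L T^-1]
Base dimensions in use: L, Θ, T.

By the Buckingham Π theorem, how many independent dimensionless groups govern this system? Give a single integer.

5

Dimensional matrix (L×Θ×T by c×ΔT×g×D×ℓ×γ×cp×v):
  L: [ 1  0  1  1  1  0  2  1]
  Θ: [ 0  1  0  0  0  0 -1  0]
  T: [-1  0 -2  0  0 -1 -2 -1]
Row reduction gives pivot columns c,ΔT,g; rank = 3
n=8, r=3 ⇒ 5 dimensionless groups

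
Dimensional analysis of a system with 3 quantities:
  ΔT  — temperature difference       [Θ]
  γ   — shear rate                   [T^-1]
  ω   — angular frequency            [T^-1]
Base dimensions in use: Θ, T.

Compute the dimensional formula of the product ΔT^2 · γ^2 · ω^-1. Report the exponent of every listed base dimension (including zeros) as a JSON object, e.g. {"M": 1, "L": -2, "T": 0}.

Dimensional matrix (Θ×T by ΔT×γ×ω):
  Θ: [ 1  0  0]
  T: [ 0 -1 -1]
  [Θ]: (2)·1+(2)·0+(-1)·0 = 2
  [T]: (2)·0+(2)·-1+(-1)·-1 = -1
⇒ Θ^2 T^-1

{"Θ": 2, "T": -1}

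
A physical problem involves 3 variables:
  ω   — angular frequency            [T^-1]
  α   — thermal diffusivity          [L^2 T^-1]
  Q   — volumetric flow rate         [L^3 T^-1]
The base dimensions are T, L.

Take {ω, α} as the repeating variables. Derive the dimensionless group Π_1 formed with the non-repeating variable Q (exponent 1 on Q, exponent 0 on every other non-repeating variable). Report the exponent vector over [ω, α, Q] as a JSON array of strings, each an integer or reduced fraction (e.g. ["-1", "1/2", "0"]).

["1/2", "-3/2", "1"]

Write exponents as rows T,L / cols ω,α,Q:
  T: [-1 -1 -1]
  L: [ 0  2  3]
RREF → pivots at {ω,α} ⇒ r = 2
Repeat: ω,α; free: Q
RREF:
  r0: [   1    0 -1/2]
  r1: [   0    1  3/2]
Fix exponent of Q at 1; solve each RREF row for its pivot's exponent:
  r0: exp(ω) + (-1/2)·1 = 0 ⇒ exp(ω) = 1/2
  r1: exp(α) + (3/2)·1 = 0 ⇒ exp(α) = -3/2
Π_1 = ω^(1/2) · α^(-3/2) · Q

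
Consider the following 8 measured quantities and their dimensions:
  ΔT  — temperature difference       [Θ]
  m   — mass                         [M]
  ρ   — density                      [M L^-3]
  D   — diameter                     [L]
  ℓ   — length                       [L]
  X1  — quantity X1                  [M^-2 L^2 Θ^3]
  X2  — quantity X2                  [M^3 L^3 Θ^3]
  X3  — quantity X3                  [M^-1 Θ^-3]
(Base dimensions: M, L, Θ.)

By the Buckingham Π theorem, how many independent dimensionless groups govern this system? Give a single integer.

5

Exponent matrix [M,L,Θ] × [ΔT,m,ρ,D,ℓ,X1,X2,X3]:
  M: [ 0  1  1  0  0 -2  3 -1]
  L: [ 0  0 -3  1  1  2  3  0]
  Θ: [ 1  0  0  0  0  3  3 -3]
Echelon form has 3 nonzero rows (pivots: ΔT,m,ρ)
n=8, r=3 ⇒ 5 dimensionless groups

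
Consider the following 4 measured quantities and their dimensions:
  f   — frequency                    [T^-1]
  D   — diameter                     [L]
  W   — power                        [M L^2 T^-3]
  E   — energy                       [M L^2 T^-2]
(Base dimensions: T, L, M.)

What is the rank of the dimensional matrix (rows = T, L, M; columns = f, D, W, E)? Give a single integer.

Exponent matrix [T,L,M] × [f,D,W,E]:
  T: [-1  0 -3 -2]
  L: [ 0  1  2  2]
  M: [ 0  0  1  1]
Echelon form has 3 nonzero rows (pivots: f,D,W)

3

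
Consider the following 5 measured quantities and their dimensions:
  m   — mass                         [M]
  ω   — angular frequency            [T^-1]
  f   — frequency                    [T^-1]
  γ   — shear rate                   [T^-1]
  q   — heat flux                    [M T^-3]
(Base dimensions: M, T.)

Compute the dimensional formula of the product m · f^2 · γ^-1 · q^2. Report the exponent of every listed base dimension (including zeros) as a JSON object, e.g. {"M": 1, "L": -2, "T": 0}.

{"M": 3, "T": -7}

Exponent matrix [M,T] × [m,ω,f,γ,q]:
  M: [ 1  0  0  0  1]
  T: [ 0 -1 -1 -1 -3]
  [M]: (1)·1+(2)·0+(-1)·0+(2)·1 = 3
  [T]: (1)·0+(2)·-1+(-1)·-1+(2)·-3 = -7
⇒ M^3 T^-7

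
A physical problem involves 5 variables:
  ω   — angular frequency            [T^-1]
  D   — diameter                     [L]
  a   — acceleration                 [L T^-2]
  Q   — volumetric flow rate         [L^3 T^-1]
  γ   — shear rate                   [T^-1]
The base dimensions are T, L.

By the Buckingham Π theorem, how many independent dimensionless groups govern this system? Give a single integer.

Dimensional matrix (T×L by ω×D×a×Q×γ):
  T: [-1  0 -2 -1 -1]
  L: [ 0  1  1  3  0]
RREF → pivots at {ω,D} ⇒ r = 2
5 vars − rank 2 = 3 Π groups

3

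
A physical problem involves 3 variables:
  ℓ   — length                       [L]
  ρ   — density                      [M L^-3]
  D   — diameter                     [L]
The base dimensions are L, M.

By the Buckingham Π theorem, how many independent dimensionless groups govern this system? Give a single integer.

Dimensional matrix (L×M by ℓ×ρ×D):
  L: [ 1 -3  1]
  M: [ 0  1  0]
Row reduction gives pivot columns ℓ,ρ; rank = 2
Π count = n − r = 3 − 2 = 1

1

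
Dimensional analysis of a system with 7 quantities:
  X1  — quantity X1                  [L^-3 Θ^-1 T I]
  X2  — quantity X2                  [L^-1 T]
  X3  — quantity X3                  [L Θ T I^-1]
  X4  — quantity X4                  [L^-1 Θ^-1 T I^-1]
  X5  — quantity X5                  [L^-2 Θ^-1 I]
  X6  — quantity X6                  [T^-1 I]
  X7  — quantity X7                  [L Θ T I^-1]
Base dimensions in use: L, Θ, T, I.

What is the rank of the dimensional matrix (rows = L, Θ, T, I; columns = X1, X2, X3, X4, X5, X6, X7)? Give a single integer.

3

Exponent matrix [L,Θ,T,I] × [X1,X2,X3,X4,X5,X6,X7]:
  L: [-3 -1  1 -1 -2  0  1]
  Θ: [-1  0  1 -1 -1  0  1]
  T: [ 1  1  1  1  0 -1  1]
  I: [ 1  0 -1 -1  1  1 -1]
Row reduction gives pivot columns X1,X2,X4; rank = 3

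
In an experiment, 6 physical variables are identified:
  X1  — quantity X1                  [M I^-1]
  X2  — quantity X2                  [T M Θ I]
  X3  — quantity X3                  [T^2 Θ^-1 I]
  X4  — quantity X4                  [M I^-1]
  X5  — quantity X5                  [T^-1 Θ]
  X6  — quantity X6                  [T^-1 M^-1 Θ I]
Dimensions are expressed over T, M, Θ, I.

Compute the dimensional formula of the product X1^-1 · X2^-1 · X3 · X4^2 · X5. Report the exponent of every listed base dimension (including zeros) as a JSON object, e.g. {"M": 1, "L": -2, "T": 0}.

Write exponents as rows T,M,Θ,I / cols X1,X2,X3,X4,X5,X6:
  T: [ 0  1  2  0 -1 -1]
  M: [ 1  1  0  1  0 -1]
  Θ: [ 0  1 -1  0  1  1]
  I: [-1  1  1 -1  0  1]
  [T]: (-1)·0+(-1)·1+(1)·2+(2)·0+(1)·-1 = 0
  [M]: (-1)·1+(-1)·1+(1)·0+(2)·1+(1)·0 = 0
  [Θ]: (-1)·0+(-1)·1+(1)·-1+(2)·0+(1)·1 = -1
  [I]: (-1)·-1+(-1)·1+(1)·1+(2)·-1+(1)·0 = -1
⇒ Θ^-1 I^-1

{"T": 0, "M": 0, "Θ": -1, "I": -1}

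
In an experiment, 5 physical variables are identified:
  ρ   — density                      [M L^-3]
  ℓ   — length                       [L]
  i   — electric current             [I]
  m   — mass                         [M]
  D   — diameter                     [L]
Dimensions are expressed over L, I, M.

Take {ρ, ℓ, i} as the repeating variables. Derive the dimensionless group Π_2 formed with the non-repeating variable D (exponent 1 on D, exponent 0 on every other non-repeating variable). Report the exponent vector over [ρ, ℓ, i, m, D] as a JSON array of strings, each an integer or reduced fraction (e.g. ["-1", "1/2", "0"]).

Exponent matrix [L,I,M] × [ρ,ℓ,i,m,D]:
  L: [-3  1  0  0  1]
  I: [ 0  0  1  0  0]
  M: [ 1  0  0  1  0]
RREF → pivots at {ρ,ℓ,i} ⇒ r = 3
Pivot set = {ρ,ℓ,i}, free = {m,D}
RREF:
  r0: [   1    0    0    1    0]
  r1: [   0    1    0    3    1]
  r2: [   0    0    1    0    0]
Fix exponent of D at 1, m at 0; solve each RREF row for its pivot's exponent:
  r0: exp(ρ) + (0)·1 = 0 ⇒ exp(ρ) = 0
  r1: exp(ℓ) + (1)·1 = 0 ⇒ exp(ℓ) = -1
  r2: exp(i) + (0)·1 = 0 ⇒ exp(i) = 0
Π_2 = ℓ^-1 · D

["0", "-1", "0", "0", "1"]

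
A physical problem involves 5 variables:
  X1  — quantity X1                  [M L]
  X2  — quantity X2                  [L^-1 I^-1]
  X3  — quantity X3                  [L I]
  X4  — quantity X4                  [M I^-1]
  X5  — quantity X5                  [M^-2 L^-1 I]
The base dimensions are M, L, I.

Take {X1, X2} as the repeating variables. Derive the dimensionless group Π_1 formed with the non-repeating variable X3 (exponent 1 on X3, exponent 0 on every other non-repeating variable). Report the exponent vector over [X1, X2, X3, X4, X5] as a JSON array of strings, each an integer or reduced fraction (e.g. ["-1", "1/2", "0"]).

Dimensional matrix (M×L×I by X1×X2×X3×X4×X5):
  M: [ 1  0  0  1 -2]
  L: [ 1 -1  1  0 -1]
  I: [ 0 -1  1 -1  1]
Row reduction gives pivot columns X1,X2; rank = 2
Pivot set = {X1,X2}, free = {X3,X4,X5}
RREF:
  r0: [   1    0    0    1   -2]
  r1: [   0    1   -1    1   -1]
  r2: [   0    0    0    0    0]
Fix exponent of X3 at 1, X4 at 0, X5 at 0; solve each RREF row for its pivot's exponent:
  r0: exp(X1) + (0)·1 = 0 ⇒ exp(X1) = 0
  r1: exp(X2) + (-1)·1 = 0 ⇒ exp(X2) = 1
Π_1 = X2 · X3

["0", "1", "1", "0", "0"]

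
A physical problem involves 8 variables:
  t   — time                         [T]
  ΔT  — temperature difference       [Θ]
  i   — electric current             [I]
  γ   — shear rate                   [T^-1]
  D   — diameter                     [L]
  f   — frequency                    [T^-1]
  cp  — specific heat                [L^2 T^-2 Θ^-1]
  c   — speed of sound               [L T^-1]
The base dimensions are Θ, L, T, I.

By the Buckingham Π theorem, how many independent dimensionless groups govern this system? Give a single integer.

4

Dimensional matrix (Θ×L×T×I by t×ΔT×i×γ×D×f×cp×c):
  Θ: [ 0  1  0  0  0  0 -1  0]
  L: [ 0  0  0  0  1  0  2  1]
  T: [ 1  0  0 -1  0 -1 -2 -1]
  I: [ 0  0  1  0  0  0  0  0]
RREF → pivots at {t,ΔT,i,D} ⇒ r = 4
n=8, r=4 ⇒ 4 dimensionless groups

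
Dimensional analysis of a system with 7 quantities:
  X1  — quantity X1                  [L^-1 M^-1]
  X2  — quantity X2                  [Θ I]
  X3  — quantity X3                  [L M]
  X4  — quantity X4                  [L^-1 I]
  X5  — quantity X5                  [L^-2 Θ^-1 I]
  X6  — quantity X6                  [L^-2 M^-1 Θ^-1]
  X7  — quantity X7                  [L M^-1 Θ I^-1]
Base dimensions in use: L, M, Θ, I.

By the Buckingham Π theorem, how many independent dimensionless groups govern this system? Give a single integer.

Dimensional matrix (L×M×Θ×I by X1×X2×X3×X4×X5×X6×X7):
  L: [-1  0  1 -1 -2 -2  1]
  M: [-1  0  1  0  0 -1 -1]
  Θ: [ 0  1  0  0 -1 -1  1]
  I: [ 0  1  0  1  1  0 -1]
RREF → pivots at {X1,X2,X4} ⇒ r = 3
Π count = n − r = 7 − 3 = 4

4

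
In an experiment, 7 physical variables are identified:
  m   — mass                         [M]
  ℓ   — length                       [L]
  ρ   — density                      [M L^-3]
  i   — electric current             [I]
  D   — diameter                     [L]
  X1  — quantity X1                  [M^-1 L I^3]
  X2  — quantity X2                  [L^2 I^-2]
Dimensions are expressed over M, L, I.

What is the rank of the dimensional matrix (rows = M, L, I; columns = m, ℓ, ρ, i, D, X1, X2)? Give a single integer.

3

Dimensional matrix (M×L×I by m×ℓ×ρ×i×D×X1×X2):
  M: [ 1  0  1  0  0 -1  0]
  L: [ 0  1 -3  0  1  1  2]
  I: [ 0  0  0  1  0  3 -2]
Row reduction gives pivot columns m,ℓ,i; rank = 3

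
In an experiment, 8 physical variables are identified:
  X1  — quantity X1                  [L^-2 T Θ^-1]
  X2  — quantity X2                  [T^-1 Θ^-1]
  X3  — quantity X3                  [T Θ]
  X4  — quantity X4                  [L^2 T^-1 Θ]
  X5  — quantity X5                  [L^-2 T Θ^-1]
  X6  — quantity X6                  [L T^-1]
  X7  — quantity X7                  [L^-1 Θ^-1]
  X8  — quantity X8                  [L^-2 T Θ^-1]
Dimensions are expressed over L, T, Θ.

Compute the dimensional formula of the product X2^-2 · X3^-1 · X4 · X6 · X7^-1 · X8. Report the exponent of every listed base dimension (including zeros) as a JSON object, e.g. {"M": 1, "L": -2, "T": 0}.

{"L": 2, "T": 0, "Θ": 2}

Exponent matrix [L,T,Θ] × [X1,X2,X3,X4,X5,X6,X7,X8]:
  L: [-2  0  0  2 -2  1 -1 -2]
  T: [ 1 -1  1 -1  1 -1  0  1]
  Θ: [-1 -1  1  1 -1  0 -1 -1]
  [L]: (-2)·0+(-1)·0+(1)·2+(1)·1+(-1)·-1+(1)·-2 = 2
  [T]: (-2)·-1+(-1)·1+(1)·-1+(1)·-1+(-1)·0+(1)·1 = 0
  [Θ]: (-2)·-1+(-1)·1+(1)·1+(1)·0+(-1)·-1+(1)·-1 = 2
⇒ L^2 Θ^2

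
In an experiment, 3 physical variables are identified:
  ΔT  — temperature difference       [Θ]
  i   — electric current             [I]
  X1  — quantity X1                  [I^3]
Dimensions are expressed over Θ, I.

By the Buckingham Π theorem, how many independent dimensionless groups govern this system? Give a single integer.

1

Exponent matrix [Θ,I] × [ΔT,i,X1]:
  Θ: [ 1  0  0]
  I: [ 0  1  3]
RREF → pivots at {ΔT,i} ⇒ r = 2
Π count = n − r = 3 − 2 = 1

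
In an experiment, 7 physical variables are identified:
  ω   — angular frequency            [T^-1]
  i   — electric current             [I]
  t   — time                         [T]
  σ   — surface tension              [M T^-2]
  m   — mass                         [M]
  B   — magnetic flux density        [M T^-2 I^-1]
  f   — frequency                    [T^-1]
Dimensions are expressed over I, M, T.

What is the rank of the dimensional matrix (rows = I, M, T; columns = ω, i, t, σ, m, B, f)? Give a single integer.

Exponent matrix [I,M,T] × [ω,i,t,σ,m,B,f]:
  I: [ 0  1  0  0  0 -1  0]
  M: [ 0  0  0  1  1  1  0]
  T: [-1  0  1 -2  0 -2 -1]
Row reduction gives pivot columns ω,i,σ; rank = 3

3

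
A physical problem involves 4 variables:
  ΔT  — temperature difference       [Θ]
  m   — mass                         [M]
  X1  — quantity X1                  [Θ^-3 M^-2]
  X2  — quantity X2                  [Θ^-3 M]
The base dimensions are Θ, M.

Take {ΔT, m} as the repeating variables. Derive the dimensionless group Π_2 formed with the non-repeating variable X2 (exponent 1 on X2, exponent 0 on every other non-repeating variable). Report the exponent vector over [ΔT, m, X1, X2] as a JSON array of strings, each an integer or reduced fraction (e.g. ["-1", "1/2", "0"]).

Write exponents as rows Θ,M / cols ΔT,m,X1,X2:
  Θ: [ 1  0 -3 -3]
  M: [ 0  1 -2  1]
RREF → pivots at {ΔT,m} ⇒ r = 2
Pivot set = {ΔT,m}, free = {X1,X2}
RREF:
  r0: [   1    0   -3   -3]
  r1: [   0    1   -2    1]
Fix exponent of X2 at 1, X1 at 0; solve each RREF row for its pivot's exponent:
  r0: exp(ΔT) + (-3)·1 = 0 ⇒ exp(ΔT) = 3
  r1: exp(m) + (1)·1 = 0 ⇒ exp(m) = -1
Π_2 = ΔT^3 · m^-1 · X2

["3", "-1", "0", "1"]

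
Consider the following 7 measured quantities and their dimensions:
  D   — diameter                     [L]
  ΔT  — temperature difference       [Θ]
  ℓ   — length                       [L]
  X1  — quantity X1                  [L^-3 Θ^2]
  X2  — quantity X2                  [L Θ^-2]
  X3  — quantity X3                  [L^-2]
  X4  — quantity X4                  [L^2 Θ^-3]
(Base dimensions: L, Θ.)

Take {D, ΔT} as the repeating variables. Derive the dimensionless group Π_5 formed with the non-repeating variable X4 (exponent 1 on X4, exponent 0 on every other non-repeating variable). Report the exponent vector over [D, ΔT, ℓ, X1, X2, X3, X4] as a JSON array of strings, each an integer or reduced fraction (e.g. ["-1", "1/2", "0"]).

["-2", "3", "0", "0", "0", "0", "1"]

Write exponents as rows L,Θ / cols D,ΔT,ℓ,X1,X2,X3,X4:
  L: [ 1  0  1 -3  1 -2  2]
  Θ: [ 0  1  0  2 -2  0 -3]
Echelon form has 2 nonzero rows (pivots: D,ΔT)
Repeat: D,ΔT; free: ℓ,X1,X2,X3,X4
RREF:
  r0: [   1    0    1   -3    1   -2    2]
  r1: [   0    1    0    2   -2    0   -3]
Fix exponent of X4 at 1, ℓ at 0, X1 at 0, X2 at 0, X3 at 0; solve each RREF row for its pivot's exponent:
  r0: exp(D) + (2)·1 = 0 ⇒ exp(D) = -2
  r1: exp(ΔT) + (-3)·1 = 0 ⇒ exp(ΔT) = 3
Π_5 = D^-2 · ΔT^3 · X4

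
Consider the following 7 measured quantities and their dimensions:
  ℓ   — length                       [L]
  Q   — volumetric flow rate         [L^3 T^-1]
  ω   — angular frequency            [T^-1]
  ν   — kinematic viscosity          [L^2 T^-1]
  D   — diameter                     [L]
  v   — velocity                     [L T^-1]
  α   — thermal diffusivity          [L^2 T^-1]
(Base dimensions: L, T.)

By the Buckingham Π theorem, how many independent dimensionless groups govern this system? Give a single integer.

Dimensional matrix (L×T by ℓ×Q×ω×ν×D×v×α):
  L: [ 1  3  0  2  1  1  2]
  T: [ 0 -1 -1 -1  0 -1 -1]
Echelon form has 2 nonzero rows (pivots: ℓ,Q)
Π count = n − r = 7 − 2 = 5

5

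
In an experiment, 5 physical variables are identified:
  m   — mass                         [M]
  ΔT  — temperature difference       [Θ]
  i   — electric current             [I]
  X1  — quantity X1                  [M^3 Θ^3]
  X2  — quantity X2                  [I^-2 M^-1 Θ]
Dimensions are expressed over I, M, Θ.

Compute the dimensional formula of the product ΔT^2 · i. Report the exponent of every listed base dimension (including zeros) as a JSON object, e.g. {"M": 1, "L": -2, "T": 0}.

Exponent matrix [I,M,Θ] × [m,ΔT,i,X1,X2]:
  I: [ 0  0  1  0 -2]
  M: [ 1  0  0  3 -1]
  Θ: [ 0  1  0  3  1]
  [I]: (2)·0+(1)·1 = 1
  [M]: (2)·0+(1)·0 = 0
  [Θ]: (2)·1+(1)·0 = 2
⇒ I Θ^2

{"I": 1, "M": 0, "Θ": 2}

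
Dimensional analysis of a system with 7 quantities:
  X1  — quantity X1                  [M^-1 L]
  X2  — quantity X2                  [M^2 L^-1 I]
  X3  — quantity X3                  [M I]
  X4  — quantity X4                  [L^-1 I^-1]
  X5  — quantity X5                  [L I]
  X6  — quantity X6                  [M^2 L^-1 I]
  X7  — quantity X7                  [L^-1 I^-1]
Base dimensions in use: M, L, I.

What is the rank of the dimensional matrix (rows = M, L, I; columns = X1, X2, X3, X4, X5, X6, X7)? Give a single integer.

2

Exponent matrix [M,L,I] × [X1,X2,X3,X4,X5,X6,X7]:
  M: [-1  2  1  0  0  2  0]
  L: [ 1 -1  0 -1  1 -1 -1]
  I: [ 0  1  1 -1  1  1 -1]
RREF → pivots at {X1,X2} ⇒ r = 2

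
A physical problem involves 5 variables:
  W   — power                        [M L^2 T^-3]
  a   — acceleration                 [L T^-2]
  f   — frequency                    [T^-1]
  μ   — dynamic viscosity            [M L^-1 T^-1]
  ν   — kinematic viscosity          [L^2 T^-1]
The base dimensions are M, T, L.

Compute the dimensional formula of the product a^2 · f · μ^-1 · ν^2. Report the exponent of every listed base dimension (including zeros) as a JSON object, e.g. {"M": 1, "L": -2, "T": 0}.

{"M": -1, "T": -6, "L": 7}

Dimensional matrix (M×T×L by W×a×f×μ×ν):
  M: [ 1  0  0  1  0]
  T: [-3 -2 -1 -1 -1]
  L: [ 2  1  0 -1  2]
  [M]: (2)·0+(1)·0+(-1)·1+(2)·0 = -1
  [T]: (2)·-2+(1)·-1+(-1)·-1+(2)·-1 = -6
  [L]: (2)·1+(1)·0+(-1)·-1+(2)·2 = 7
⇒ M^-1 T^-6 L^7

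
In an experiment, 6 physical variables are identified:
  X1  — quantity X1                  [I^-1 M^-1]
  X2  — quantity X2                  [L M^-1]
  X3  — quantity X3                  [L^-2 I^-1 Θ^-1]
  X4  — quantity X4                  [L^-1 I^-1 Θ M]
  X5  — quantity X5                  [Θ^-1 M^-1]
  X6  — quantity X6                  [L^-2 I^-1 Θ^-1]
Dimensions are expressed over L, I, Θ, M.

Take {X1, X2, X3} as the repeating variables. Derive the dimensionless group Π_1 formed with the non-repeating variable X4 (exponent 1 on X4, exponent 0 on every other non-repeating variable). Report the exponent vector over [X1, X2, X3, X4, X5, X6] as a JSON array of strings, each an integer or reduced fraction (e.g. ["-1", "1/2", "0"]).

["-2", "3", "1", "1", "0", "0"]

Write exponents as rows L,I,Θ,M / cols X1,X2,X3,X4,X5,X6:
  L: [ 0  1 -2 -1  0 -2]
  I: [-1  0 -1 -1  0 -1]
  Θ: [ 0  0 -1  1 -1 -1]
  M: [-1 -1  0  1 -1  0]
Echelon form has 3 nonzero rows (pivots: X1,X2,X3)
Pivot set = {X1,X2,X3}, free = {X4,X5,X6}
RREF:
  r0: [   1    0    0    2   -1    0]
  r1: [   0    1    0   -3    2    0]
  r2: [   0    0    1   -1    1    1]
  r3: [   0    0    0    0    0    0]
Fix exponent of X4 at 1, X5 at 0, X6 at 0; solve each RREF row for its pivot's exponent:
  r0: exp(X1) + (2)·1 = 0 ⇒ exp(X1) = -2
  r1: exp(X2) + (-3)·1 = 0 ⇒ exp(X2) = 3
  r2: exp(X3) + (-1)·1 = 0 ⇒ exp(X3) = 1
Π_1 = X1^-2 · X2^3 · X3 · X4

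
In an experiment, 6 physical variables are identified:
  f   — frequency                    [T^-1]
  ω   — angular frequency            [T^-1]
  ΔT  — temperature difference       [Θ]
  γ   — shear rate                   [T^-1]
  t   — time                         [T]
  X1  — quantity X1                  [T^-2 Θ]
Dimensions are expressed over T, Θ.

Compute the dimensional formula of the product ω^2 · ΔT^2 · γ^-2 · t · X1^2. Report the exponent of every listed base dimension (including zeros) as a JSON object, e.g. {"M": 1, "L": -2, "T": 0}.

Write exponents as rows T,Θ / cols f,ω,ΔT,γ,t,X1:
  T: [-1 -1  0 -1  1 -2]
  Θ: [ 0  0  1  0  0  1]
  [T]: (2)·-1+(2)·0+(-2)·-1+(1)·1+(2)·-2 = -3
  [Θ]: (2)·0+(2)·1+(-2)·0+(1)·0+(2)·1 = 4
⇒ T^-3 Θ^4

{"T": -3, "Θ": 4}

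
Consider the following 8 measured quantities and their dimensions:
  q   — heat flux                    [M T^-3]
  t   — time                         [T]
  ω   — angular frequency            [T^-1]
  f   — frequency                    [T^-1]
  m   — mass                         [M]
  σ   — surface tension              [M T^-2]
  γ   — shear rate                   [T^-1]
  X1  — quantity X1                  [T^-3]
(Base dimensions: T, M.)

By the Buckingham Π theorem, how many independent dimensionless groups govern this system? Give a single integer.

6

Write exponents as rows T,M / cols q,t,ω,f,m,σ,γ,X1:
  T: [-3  1 -1 -1  0 -2 -1 -3]
  M: [ 1  0  0  0  1  1  0  0]
Row reduction gives pivot columns q,t; rank = 2
8 vars − rank 2 = 6 Π groups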